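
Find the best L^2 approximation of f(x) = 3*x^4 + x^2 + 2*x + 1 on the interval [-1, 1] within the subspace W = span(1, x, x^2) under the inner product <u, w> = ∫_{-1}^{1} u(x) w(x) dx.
g(x) = 25*x^2/7 + 2*x + 26/35

The best approximation g ∈ W is the orthogonal projection of f onto W. Writing g = a_0 + a_1 x + a_2 x^2, the coefficients solve the normal equations G · a = b where
  G_{ij} = <φ_i, φ_j> and b_i = <f, φ_i>, with φ_0 = 1, φ_1 = x, φ_2 = x^2.
G =
  [2, 0, 2/3]
  [0, 2/3, 0]
  [2/3, 0, 2/5],
b = (58/15, 4/3, 202/105).
Solving gives a_0 = 26/35, a_1 = 2, a_2 = 25/7, so
  g(x) = 25*x^2/7 + 2*x + 26/35.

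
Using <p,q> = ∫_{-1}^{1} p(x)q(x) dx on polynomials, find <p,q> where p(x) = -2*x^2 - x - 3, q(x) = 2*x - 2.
<p,q> = 40/3

Expand the product: p(x)·q(x) = -4*x^3 + 2*x^2 - 4*x + 6.
∫_{-1}^{1} of each monomial x^k gives [2/(k+1) if k even, 0 if k odd]. Integrating term-by-term (or equivalently evaluating the antiderivative F(x) = -x^4 + 2*x^3/3 - 2*x^2 + 6*x at the endpoints):
  F(1) − F(−1) = 11/3 − (-29/3) = 40/3.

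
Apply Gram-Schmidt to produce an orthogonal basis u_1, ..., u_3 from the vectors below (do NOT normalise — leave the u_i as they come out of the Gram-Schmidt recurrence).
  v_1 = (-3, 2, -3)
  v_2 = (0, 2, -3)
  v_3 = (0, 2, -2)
Orthogonal basis:
  u_1 = (-3, 2, -3)
  u_2 = (39/22, 9/11, -27/22)
  u_3 = (0, 6/13, 4/13)

Apply the Gram-Schmidt recurrence
  u_1 = v_1
  u_i = v_i − Σ_{j<i} ((v_i · u_j) / (u_j · u_j)) · u_j.

Step by step this gives:
  u_1 = (-3, 2, -3)
  u_2 = (39/22, 9/11, -27/22)
  u_3 = (0, 6/13, 4/13)

Orthogonality check:
  u_2 · u_1 = 0 (should be 0)
  u_3 · u_1 = 0 (should be 0)
  u_3 · u_2 = 0 (should be 0)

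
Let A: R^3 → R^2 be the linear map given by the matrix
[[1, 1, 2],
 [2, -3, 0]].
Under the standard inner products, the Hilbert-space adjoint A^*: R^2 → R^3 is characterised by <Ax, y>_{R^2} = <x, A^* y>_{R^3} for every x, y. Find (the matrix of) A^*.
A^* = A^T =
[[1, 2],
 [1, -3],
 [2, 0]]

For real matrices with standard dot products, the defining identity <Ax, y> = <x, A^* y> gives (Ax)^T y = x^T (A^*) y, i.e. x^T A^T y = x^T (A^*) y. Since this holds for all x, y, we must have A^* = A^T. Therefore
A^* =
[[1, 2],
 [1, -3],
 [2, 0]].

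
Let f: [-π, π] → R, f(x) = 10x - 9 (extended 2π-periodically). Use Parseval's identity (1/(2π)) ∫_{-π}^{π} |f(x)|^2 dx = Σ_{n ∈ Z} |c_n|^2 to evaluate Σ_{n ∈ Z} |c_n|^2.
Σ |c_n|^2 = 100π^2/3 + 81

Expand and integrate term by term over [-π, π]:
  ∫ (10x)^2 dx = 100·(2π^3/3); ∫ 2·10·(-9)·x dx = 0 (odd integrand); ∫ (-9)^2 dx = 81·2π.
So (1/(2π)) ∫_{-π}^{π} (10x - 9)^2 dx = 100π^2/3 + 81 = 100π^2/3 + 81.
Parseval ⇒ Σ |c_n|^2 = 100π^2/3 + 81.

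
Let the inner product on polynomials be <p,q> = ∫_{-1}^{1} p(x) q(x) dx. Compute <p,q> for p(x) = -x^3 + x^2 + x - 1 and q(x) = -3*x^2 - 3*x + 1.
<p,q> = -4/3

Expand the product: p(x)·q(x) = 3*x^5 - 7*x^3 + x^2 + 4*x - 1.
∫_{-1}^{1} of each monomial x^k gives [2/(k+1) if k even, 0 if k odd]. Integrating term-by-term (or equivalently evaluating the antiderivative F(x) = x^6/2 - 7*x^4/4 + x^3/3 + 2*x^2 - x at the endpoints):
  F(1) − F(−1) = 1/12 − (17/12) = -4/3.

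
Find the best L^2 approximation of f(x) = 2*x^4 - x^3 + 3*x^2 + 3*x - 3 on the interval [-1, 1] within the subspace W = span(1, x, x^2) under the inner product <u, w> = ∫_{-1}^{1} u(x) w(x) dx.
g(x) = 33*x^2/7 + 12*x/5 - 111/35

The best approximation g ∈ W is the orthogonal projection of f onto W. Writing g = a_0 + a_1 x + a_2 x^2, the coefficients solve the normal equations G · a = b where
  G_{ij} = <φ_i, φ_j> and b_i = <f, φ_i>, with φ_0 = 1, φ_1 = x, φ_2 = x^2.
G =
  [2, 0, 2/3]
  [0, 2/3, 0]
  [2/3, 0, 2/5],
b = (-16/5, 8/5, -8/35).
Solving gives a_0 = -111/35, a_1 = 12/5, a_2 = 33/7, so
  g(x) = 33*x^2/7 + 12*x/5 - 111/35.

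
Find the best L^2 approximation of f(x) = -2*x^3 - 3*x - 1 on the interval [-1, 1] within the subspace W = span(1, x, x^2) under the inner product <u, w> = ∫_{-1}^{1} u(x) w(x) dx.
g(x) = -21*x/5 - 1

The best approximation g ∈ W is the orthogonal projection of f onto W. Writing g = a_0 + a_1 x + a_2 x^2, the coefficients solve the normal equations G · a = b where
  G_{ij} = <φ_i, φ_j> and b_i = <f, φ_i>, with φ_0 = 1, φ_1 = x, φ_2 = x^2.
G =
  [2, 0, 2/3]
  [0, 2/3, 0]
  [2/3, 0, 2/5],
b = (-2, -14/5, -2/3).
Solving gives a_0 = -1, a_1 = -21/5, a_2 = 0, so
  g(x) = -21*x/5 - 1.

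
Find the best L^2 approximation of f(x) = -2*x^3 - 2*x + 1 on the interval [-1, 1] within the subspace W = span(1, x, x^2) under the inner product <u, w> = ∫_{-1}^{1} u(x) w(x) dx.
g(x) = 1 - 16*x/5

The best approximation g ∈ W is the orthogonal projection of f onto W. Writing g = a_0 + a_1 x + a_2 x^2, the coefficients solve the normal equations G · a = b where
  G_{ij} = <φ_i, φ_j> and b_i = <f, φ_i>, with φ_0 = 1, φ_1 = x, φ_2 = x^2.
G =
  [2, 0, 2/3]
  [0, 2/3, 0]
  [2/3, 0, 2/5],
b = (2, -32/15, 2/3).
Solving gives a_0 = 1, a_1 = -16/5, a_2 = 0, so
  g(x) = 1 - 16*x/5.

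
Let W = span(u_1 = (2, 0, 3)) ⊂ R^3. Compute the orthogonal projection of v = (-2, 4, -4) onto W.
proj_W(v) = (-32/13, 0, -48/13)

Set up U = [u_1 | ... | u_1] ∈ R^(3×1). The projector onto W = col(U) is P = U (U^T U)^(-1) U^T.
Compute U^T U =
  [13],
and U^T v = (-16).
Solve U^T U · c = U^T v for the coefficients: c = (-16/13). The projection is proj_W(v) = U c.
Check: (v - proj_W(v)) · u_1 = 0  (should be 0).
Result: proj_W(v) = (-32/13, 0, -48/13).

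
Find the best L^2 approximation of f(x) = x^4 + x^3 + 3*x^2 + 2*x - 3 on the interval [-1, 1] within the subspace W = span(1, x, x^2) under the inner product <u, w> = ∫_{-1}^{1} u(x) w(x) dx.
g(x) = 27*x^2/7 + 13*x/5 - 108/35

The best approximation g ∈ W is the orthogonal projection of f onto W. Writing g = a_0 + a_1 x + a_2 x^2, the coefficients solve the normal equations G · a = b where
  G_{ij} = <φ_i, φ_j> and b_i = <f, φ_i>, with φ_0 = 1, φ_1 = x, φ_2 = x^2.
G =
  [2, 0, 2/3]
  [0, 2/3, 0]
  [2/3, 0, 2/5],
b = (-18/5, 26/15, -18/35).
Solving gives a_0 = -108/35, a_1 = 13/5, a_2 = 27/7, so
  g(x) = 27*x^2/7 + 13*x/5 - 108/35.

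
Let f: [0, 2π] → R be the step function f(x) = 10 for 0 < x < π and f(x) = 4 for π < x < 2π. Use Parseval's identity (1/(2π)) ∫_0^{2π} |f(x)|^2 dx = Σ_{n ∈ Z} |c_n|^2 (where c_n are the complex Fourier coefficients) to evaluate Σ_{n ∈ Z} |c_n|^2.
Σ |c_n|^2 = 58

Parseval equates the L^2 energy of f (normalised by 1/(2π)) with the ℓ^2 sum of its Fourier coefficients: (1/(2π)) ∫_0^{2π} |f|^2 = Σ |c_n|^2.
Compute the left side: (1/(2π)) [∫_0^π 10^2 dx + ∫_π^{2π} 4^2 dx] = (1/(2π)) · (100π + 16π) = (100 + 16)/2 = 58.
So Σ_{n ∈ Z} |c_n|^2 = 58.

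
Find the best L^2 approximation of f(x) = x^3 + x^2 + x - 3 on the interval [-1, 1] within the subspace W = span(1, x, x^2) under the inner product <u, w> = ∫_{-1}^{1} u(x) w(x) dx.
g(x) = x^2 + 8*x/5 - 3

The best approximation g ∈ W is the orthogonal projection of f onto W. Writing g = a_0 + a_1 x + a_2 x^2, the coefficients solve the normal equations G · a = b where
  G_{ij} = <φ_i, φ_j> and b_i = <f, φ_i>, with φ_0 = 1, φ_1 = x, φ_2 = x^2.
G =
  [2, 0, 2/3]
  [0, 2/3, 0]
  [2/3, 0, 2/5],
b = (-16/3, 16/15, -8/5).
Solving gives a_0 = -3, a_1 = 8/5, a_2 = 1, so
  g(x) = x^2 + 8*x/5 - 3.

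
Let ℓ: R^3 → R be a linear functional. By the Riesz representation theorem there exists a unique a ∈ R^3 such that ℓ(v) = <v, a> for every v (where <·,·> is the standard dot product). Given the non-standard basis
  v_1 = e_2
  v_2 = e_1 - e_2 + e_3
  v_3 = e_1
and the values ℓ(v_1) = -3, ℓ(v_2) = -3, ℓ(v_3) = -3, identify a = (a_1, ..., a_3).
a = (-3, -3, -3)

Write a = (a_1, ..., a_3) in the standard basis. For each basis vector v_i, ℓ(v_i) = <v_i, a> is a linear equation in the a_j's. Collect the n equations into a matrix system V a = ℓ, where row i of V is v_i (expressed in the standard basis). Since V is invertible (lower-triangular with 1s on the diagonal, up to permutation), solve by back-substitution:
  V =
[[0, 1, 0],
 [1, -1, 1],
 [1, 0, 0]]
  V a = (-3, -3, -3)
Solving gives a = (-3, -3, -3).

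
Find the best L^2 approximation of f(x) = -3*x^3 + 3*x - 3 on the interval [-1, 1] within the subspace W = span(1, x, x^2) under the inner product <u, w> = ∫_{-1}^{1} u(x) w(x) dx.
g(x) = 6*x/5 - 3

The best approximation g ∈ W is the orthogonal projection of f onto W. Writing g = a_0 + a_1 x + a_2 x^2, the coefficients solve the normal equations G · a = b where
  G_{ij} = <φ_i, φ_j> and b_i = <f, φ_i>, with φ_0 = 1, φ_1 = x, φ_2 = x^2.
G =
  [2, 0, 2/3]
  [0, 2/3, 0]
  [2/3, 0, 2/5],
b = (-6, 4/5, -2).
Solving gives a_0 = -3, a_1 = 6/5, a_2 = 0, so
  g(x) = 6*x/5 - 3.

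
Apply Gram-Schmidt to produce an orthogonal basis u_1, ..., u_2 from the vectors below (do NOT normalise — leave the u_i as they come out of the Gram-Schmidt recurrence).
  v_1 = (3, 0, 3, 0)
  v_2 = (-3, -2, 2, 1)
Orthogonal basis:
  u_1 = (3, 0, 3, 0)
  u_2 = (-5/2, -2, 5/2, 1)

Apply the Gram-Schmidt recurrence
  u_1 = v_1
  u_i = v_i − Σ_{j<i} ((v_i · u_j) / (u_j · u_j)) · u_j.

Step by step this gives:
  u_1 = (3, 0, 3, 0)
  u_2 = (-5/2, -2, 5/2, 1)

Orthogonality check:
  u_2 · u_1 = 0 (should be 0)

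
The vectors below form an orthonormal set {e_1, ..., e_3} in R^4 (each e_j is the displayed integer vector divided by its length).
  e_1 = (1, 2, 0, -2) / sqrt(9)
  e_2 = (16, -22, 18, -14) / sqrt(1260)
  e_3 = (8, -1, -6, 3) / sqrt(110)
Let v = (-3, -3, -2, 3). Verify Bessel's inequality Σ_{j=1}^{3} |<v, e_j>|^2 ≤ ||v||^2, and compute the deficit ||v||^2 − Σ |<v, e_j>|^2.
Σ |<v, e_j>|^2 = 195/7; ||v||^2 = 31; deficit = 22/7

Write each e_j = u_j / sqrt(<u_j, u_j>) where u_j is the displayed integer vector. Then <v, e_j> = <v, u_j> / sqrt(<u_j, u_j>), so |<v, e_j>|^2 = <v, u_j>^2 / <u_j, u_j>.
Coefficients: <v, e_1> = -15/sqrt(9), <v, e_2> = -60/sqrt(1260), <v, e_3> = 0/sqrt(110).
Square and sum: Σ |<v, e_j>|^2 = 195/7.
Compute ||v||^2 = v·v = 31.
Deficit = 31 − 195/7 = 22/7 ≥ 0, confirming Bessel's inequality. (The deficit equals ||v − Σ <v,e_j> e_j||^2, the squared distance from v to span{e_j}.)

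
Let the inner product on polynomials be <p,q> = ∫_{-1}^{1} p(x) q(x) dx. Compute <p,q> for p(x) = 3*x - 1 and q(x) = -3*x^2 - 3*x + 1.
<p,q> = -6

Expand the product: p(x)·q(x) = -9*x^3 - 6*x^2 + 6*x - 1.
∫_{-1}^{1} of each monomial x^k gives [2/(k+1) if k even, 0 if k odd]. Integrating term-by-term (or equivalently evaluating the antiderivative F(x) = -9*x^4/4 - 2*x^3 + 3*x^2 - x at the endpoints):
  F(1) − F(−1) = -9/4 − (15/4) = -6.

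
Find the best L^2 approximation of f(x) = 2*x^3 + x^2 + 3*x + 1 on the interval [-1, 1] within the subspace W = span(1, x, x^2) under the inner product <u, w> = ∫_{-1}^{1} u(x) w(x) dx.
g(x) = x^2 + 21*x/5 + 1

The best approximation g ∈ W is the orthogonal projection of f onto W. Writing g = a_0 + a_1 x + a_2 x^2, the coefficients solve the normal equations G · a = b where
  G_{ij} = <φ_i, φ_j> and b_i = <f, φ_i>, with φ_0 = 1, φ_1 = x, φ_2 = x^2.
G =
  [2, 0, 2/3]
  [0, 2/3, 0]
  [2/3, 0, 2/5],
b = (8/3, 14/5, 16/15).
Solving gives a_0 = 1, a_1 = 21/5, a_2 = 1, so
  g(x) = x^2 + 21*x/5 + 1.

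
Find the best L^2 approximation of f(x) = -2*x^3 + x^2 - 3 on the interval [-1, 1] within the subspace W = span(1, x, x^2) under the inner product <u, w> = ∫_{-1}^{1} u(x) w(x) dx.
g(x) = x^2 - 6*x/5 - 3

The best approximation g ∈ W is the orthogonal projection of f onto W. Writing g = a_0 + a_1 x + a_2 x^2, the coefficients solve the normal equations G · a = b where
  G_{ij} = <φ_i, φ_j> and b_i = <f, φ_i>, with φ_0 = 1, φ_1 = x, φ_2 = x^2.
G =
  [2, 0, 2/3]
  [0, 2/3, 0]
  [2/3, 0, 2/5],
b = (-16/3, -4/5, -8/5).
Solving gives a_0 = -3, a_1 = -6/5, a_2 = 1, so
  g(x) = x^2 - 6*x/5 - 3.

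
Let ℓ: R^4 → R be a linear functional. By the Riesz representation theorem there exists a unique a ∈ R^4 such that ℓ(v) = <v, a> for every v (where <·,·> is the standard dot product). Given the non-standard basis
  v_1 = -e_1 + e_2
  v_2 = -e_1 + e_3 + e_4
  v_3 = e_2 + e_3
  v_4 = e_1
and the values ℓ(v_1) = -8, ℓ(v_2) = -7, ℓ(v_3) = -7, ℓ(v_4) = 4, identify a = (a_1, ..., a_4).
a = (4, -4, -3, 0)

Write a = (a_1, ..., a_4) in the standard basis. For each basis vector v_i, ℓ(v_i) = <v_i, a> is a linear equation in the a_j's. Collect the n equations into a matrix system V a = ℓ, where row i of V is v_i (expressed in the standard basis). Since V is invertible (lower-triangular with 1s on the diagonal, up to permutation), solve by back-substitution:
  V =
[[-1, 1, 0, 0],
 [-1, 0, 1, 1],
 [0, 1, 1, 0],
 [1, 0, 0, 0]]
  V a = (-8, -7, -7, 4)
Solving gives a = (4, -4, -3, 0).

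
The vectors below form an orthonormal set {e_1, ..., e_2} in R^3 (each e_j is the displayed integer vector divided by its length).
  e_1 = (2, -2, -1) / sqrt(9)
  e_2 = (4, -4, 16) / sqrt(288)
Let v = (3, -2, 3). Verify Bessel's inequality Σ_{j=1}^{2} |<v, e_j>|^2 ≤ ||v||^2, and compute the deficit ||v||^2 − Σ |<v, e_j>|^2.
Σ |<v, e_j>|^2 = 43/2; ||v||^2 = 22; deficit = 1/2

Write each e_j = u_j / sqrt(<u_j, u_j>) where u_j is the displayed integer vector. Then <v, e_j> = <v, u_j> / sqrt(<u_j, u_j>), so |<v, e_j>|^2 = <v, u_j>^2 / <u_j, u_j>.
Coefficients: <v, e_1> = 7/sqrt(9), <v, e_2> = 68/sqrt(288).
Square and sum: Σ |<v, e_j>|^2 = 43/2.
Compute ||v||^2 = v·v = 22.
Deficit = 22 − 43/2 = 1/2 ≥ 0, confirming Bessel's inequality. (The deficit equals ||v − Σ <v,e_j> e_j||^2, the squared distance from v to span{e_j}.)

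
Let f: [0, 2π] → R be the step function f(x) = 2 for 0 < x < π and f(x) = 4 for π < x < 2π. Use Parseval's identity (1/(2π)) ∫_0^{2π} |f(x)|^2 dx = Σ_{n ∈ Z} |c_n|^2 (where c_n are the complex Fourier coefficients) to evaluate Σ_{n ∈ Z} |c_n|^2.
Σ |c_n|^2 = 10

Parseval equates the L^2 energy of f (normalised by 1/(2π)) with the ℓ^2 sum of its Fourier coefficients: (1/(2π)) ∫_0^{2π} |f|^2 = Σ |c_n|^2.
Compute the left side: (1/(2π)) [∫_0^π 2^2 dx + ∫_π^{2π} 4^2 dx] = (1/(2π)) · (4π + 16π) = (4 + 16)/2 = 10.
So Σ_{n ∈ Z} |c_n|^2 = 10.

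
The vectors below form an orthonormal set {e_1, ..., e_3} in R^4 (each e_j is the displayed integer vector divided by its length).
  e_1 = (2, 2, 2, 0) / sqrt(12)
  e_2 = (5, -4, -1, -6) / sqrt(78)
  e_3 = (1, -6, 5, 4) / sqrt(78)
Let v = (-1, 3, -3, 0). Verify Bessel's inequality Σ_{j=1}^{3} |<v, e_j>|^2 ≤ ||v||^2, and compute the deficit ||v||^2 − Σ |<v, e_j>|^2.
Σ |<v, e_j>|^2 = 53/3; ||v||^2 = 19; deficit = 4/3

Write each e_j = u_j / sqrt(<u_j, u_j>) where u_j is the displayed integer vector. Then <v, e_j> = <v, u_j> / sqrt(<u_j, u_j>), so |<v, e_j>|^2 = <v, u_j>^2 / <u_j, u_j>.
Coefficients: <v, e_1> = -2/sqrt(12), <v, e_2> = -14/sqrt(78), <v, e_3> = -34/sqrt(78).
Square and sum: Σ |<v, e_j>|^2 = 53/3.
Compute ||v||^2 = v·v = 19.
Deficit = 19 − 53/3 = 4/3 ≥ 0, confirming Bessel's inequality. (The deficit equals ||v − Σ <v,e_j> e_j||^2, the squared distance from v to span{e_j}.)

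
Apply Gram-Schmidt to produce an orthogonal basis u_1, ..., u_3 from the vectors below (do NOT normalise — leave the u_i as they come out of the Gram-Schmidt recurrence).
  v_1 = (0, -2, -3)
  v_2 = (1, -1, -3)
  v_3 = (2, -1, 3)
Orthogonal basis:
  u_1 = (0, -2, -3)
  u_2 = (1, 9/13, -6/13)
  u_3 = (45/22, -45/22, 15/11)

Apply the Gram-Schmidt recurrence
  u_1 = v_1
  u_i = v_i − Σ_{j<i} ((v_i · u_j) / (u_j · u_j)) · u_j.

Step by step this gives:
  u_1 = (0, -2, -3)
  u_2 = (1, 9/13, -6/13)
  u_3 = (45/22, -45/22, 15/11)

Orthogonality check:
  u_2 · u_1 = 0 (should be 0)
  u_3 · u_1 = 0 (should be 0)
  u_3 · u_2 = 0 (should be 0)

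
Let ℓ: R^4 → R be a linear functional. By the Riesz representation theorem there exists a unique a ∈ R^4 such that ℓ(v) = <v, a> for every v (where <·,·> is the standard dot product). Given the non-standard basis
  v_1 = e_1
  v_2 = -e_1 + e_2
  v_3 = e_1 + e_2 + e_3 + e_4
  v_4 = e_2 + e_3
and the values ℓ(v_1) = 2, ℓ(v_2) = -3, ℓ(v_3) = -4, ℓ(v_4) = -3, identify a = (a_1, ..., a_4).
a = (2, -1, -2, -3)

Write a = (a_1, ..., a_4) in the standard basis. For each basis vector v_i, ℓ(v_i) = <v_i, a> is a linear equation in the a_j's. Collect the n equations into a matrix system V a = ℓ, where row i of V is v_i (expressed in the standard basis). Since V is invertible (lower-triangular with 1s on the diagonal, up to permutation), solve by back-substitution:
  V =
[[1, 0, 0, 0],
 [-1, 1, 0, 0],
 [1, 1, 1, 1],
 [0, 1, 1, 0]]
  V a = (2, -3, -4, -3)
Solving gives a = (2, -1, -2, -3).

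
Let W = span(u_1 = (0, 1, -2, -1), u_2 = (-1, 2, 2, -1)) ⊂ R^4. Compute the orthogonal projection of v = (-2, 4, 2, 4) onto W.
proj_W(v) = (-56/59, 82/59, 172/59, -26/59)

Set up U = [u_1 | ... | u_2] ∈ R^(4×2). The projector onto W = col(U) is P = U (U^T U)^(-1) U^T.
Compute U^T U =
  [6, -1]
  [-1, 10],
and U^T v = (-4, 10).
Solve U^T U · c = U^T v for the coefficients: c = (-30/59, 56/59). The projection is proj_W(v) = U c.
Check: (v - proj_W(v)) · u_1 = 0  (should be 0).
Check: (v - proj_W(v)) · u_2 = 0  (should be 0).
Result: proj_W(v) = (-56/59, 82/59, 172/59, -26/59).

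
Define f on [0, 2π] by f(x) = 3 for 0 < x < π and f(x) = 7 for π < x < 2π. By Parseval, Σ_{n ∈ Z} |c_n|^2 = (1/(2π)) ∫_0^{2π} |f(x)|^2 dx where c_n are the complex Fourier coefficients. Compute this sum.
Σ |c_n|^2 = 29

Parseval equates the L^2 energy of f (normalised by 1/(2π)) with the ℓ^2 sum of its Fourier coefficients: (1/(2π)) ∫_0^{2π} |f|^2 = Σ |c_n|^2.
Compute the left side: (1/(2π)) [∫_0^π 3^2 dx + ∫_π^{2π} 7^2 dx] = (1/(2π)) · (9π + 49π) = (9 + 49)/2 = 29.
So Σ_{n ∈ Z} |c_n|^2 = 29.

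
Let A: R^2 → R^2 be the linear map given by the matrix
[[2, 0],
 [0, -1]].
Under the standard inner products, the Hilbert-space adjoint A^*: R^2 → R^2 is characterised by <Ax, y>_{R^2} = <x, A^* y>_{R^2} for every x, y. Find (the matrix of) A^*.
A^* = A^T =
[[2, 0],
 [0, -1]]

For real matrices with standard dot products, the defining identity <Ax, y> = <x, A^* y> gives (Ax)^T y = x^T (A^*) y, i.e. x^T A^T y = x^T (A^*) y. Since this holds for all x, y, we must have A^* = A^T. Therefore
A^* =
[[2, 0],
 [0, -1]].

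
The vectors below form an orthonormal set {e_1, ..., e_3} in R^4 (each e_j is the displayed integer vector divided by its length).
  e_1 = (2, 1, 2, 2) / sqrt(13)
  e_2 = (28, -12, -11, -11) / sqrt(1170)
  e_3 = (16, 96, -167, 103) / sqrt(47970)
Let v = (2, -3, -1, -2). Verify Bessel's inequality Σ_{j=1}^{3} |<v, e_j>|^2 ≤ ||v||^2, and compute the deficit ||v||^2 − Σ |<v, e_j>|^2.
Σ |<v, e_j>|^2 = 9110/533; ||v||^2 = 18; deficit = 484/533

Write each e_j = u_j / sqrt(<u_j, u_j>) where u_j is the displayed integer vector. Then <v, e_j> = <v, u_j> / sqrt(<u_j, u_j>), so |<v, e_j>|^2 = <v, u_j>^2 / <u_j, u_j>.
Coefficients: <v, e_1> = -5/sqrt(13), <v, e_2> = 125/sqrt(1170), <v, e_3> = -295/sqrt(47970).
Square and sum: Σ |<v, e_j>|^2 = 9110/533.
Compute ||v||^2 = v·v = 18.
Deficit = 18 − 9110/533 = 484/533 ≥ 0, confirming Bessel's inequality. (The deficit equals ||v − Σ <v,e_j> e_j||^2, the squared distance from v to span{e_j}.)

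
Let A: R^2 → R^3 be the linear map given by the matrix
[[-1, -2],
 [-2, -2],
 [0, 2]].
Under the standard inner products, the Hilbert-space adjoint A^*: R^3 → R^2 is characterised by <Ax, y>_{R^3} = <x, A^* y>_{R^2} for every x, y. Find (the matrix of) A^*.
A^* = A^T =
[[-1, -2, 0],
 [-2, -2, 2]]

For real matrices with standard dot products, the defining identity <Ax, y> = <x, A^* y> gives (Ax)^T y = x^T (A^*) y, i.e. x^T A^T y = x^T (A^*) y. Since this holds for all x, y, we must have A^* = A^T. Therefore
A^* =
[[-1, -2, 0],
 [-2, -2, 2]].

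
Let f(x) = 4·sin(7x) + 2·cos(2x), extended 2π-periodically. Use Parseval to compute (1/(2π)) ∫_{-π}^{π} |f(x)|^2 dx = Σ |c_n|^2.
Σ |c_n|^2 = 10

Expand |f|^2 and use orthogonality of {sin(nx), cos(mx)} on [-π, π]:
  ∫_{-π}^{π} sin(nx)^2 dx = π, ∫ cos(mx)^2 dx = π, and cross terms integrate to 0.
So ∫_{-π}^{π} f(x)^2 dx = 4^2 · π + 2^2 · π = (16 + 4)π.
Divide by 2π: (16 + 4)/2 = 10.
By Parseval, this equals Σ |c_n|^2.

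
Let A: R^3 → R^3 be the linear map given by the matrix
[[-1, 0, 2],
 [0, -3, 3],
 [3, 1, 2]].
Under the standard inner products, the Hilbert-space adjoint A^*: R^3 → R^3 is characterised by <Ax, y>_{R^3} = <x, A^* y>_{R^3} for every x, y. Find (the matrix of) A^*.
A^* = A^T =
[[-1, 0, 3],
 [0, -3, 1],
 [2, 3, 2]]

For real matrices with standard dot products, the defining identity <Ax, y> = <x, A^* y> gives (Ax)^T y = x^T (A^*) y, i.e. x^T A^T y = x^T (A^*) y. Since this holds for all x, y, we must have A^* = A^T. Therefore
A^* =
[[-1, 0, 3],
 [0, -3, 1],
 [2, 3, 2]].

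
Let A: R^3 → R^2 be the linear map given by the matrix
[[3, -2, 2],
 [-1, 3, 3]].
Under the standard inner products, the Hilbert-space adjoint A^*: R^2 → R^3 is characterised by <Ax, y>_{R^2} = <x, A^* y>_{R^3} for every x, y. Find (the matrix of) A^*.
A^* = A^T =
[[3, -1],
 [-2, 3],
 [2, 3]]

For real matrices with standard dot products, the defining identity <Ax, y> = <x, A^* y> gives (Ax)^T y = x^T (A^*) y, i.e. x^T A^T y = x^T (A^*) y. Since this holds for all x, y, we must have A^* = A^T. Therefore
A^* =
[[3, -1],
 [-2, 3],
 [2, 3]].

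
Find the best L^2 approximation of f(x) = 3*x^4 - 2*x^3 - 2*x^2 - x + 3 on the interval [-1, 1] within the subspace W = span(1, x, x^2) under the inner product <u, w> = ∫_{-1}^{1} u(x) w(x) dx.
g(x) = 4*x^2/7 - 11*x/5 + 96/35

The best approximation g ∈ W is the orthogonal projection of f onto W. Writing g = a_0 + a_1 x + a_2 x^2, the coefficients solve the normal equations G · a = b where
  G_{ij} = <φ_i, φ_j> and b_i = <f, φ_i>, with φ_0 = 1, φ_1 = x, φ_2 = x^2.
G =
  [2, 0, 2/3]
  [0, 2/3, 0]
  [2/3, 0, 2/5],
b = (88/15, -22/15, 72/35).
Solving gives a_0 = 96/35, a_1 = -11/5, a_2 = 4/7, so
  g(x) = 4*x^2/7 - 11*x/5 + 96/35.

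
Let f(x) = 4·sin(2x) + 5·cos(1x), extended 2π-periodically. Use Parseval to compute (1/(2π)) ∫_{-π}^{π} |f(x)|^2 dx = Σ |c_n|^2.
Σ |c_n|^2 = 41/2

Expand |f|^2 and use orthogonality of {sin(nx), cos(mx)} on [-π, π]:
  ∫_{-π}^{π} sin(nx)^2 dx = π, ∫ cos(mx)^2 dx = π, and cross terms integrate to 0.
So ∫_{-π}^{π} f(x)^2 dx = 4^2 · π + 5^2 · π = (16 + 25)π.
Divide by 2π: (16 + 25)/2 = 41/2.
By Parseval, this equals Σ |c_n|^2.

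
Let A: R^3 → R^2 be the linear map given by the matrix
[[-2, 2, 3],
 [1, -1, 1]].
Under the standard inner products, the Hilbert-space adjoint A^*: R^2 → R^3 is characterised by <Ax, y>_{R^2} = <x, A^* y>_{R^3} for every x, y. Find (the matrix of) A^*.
A^* = A^T =
[[-2, 1],
 [2, -1],
 [3, 1]]

For real matrices with standard dot products, the defining identity <Ax, y> = <x, A^* y> gives (Ax)^T y = x^T (A^*) y, i.e. x^T A^T y = x^T (A^*) y. Since this holds for all x, y, we must have A^* = A^T. Therefore
A^* =
[[-2, 1],
 [2, -1],
 [3, 1]].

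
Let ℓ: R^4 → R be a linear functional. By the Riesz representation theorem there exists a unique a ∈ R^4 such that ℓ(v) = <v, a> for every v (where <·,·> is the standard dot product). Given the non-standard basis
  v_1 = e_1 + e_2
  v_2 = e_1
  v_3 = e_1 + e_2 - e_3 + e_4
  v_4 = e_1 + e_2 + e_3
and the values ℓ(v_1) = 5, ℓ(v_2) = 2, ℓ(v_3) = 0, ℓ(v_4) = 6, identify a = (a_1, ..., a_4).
a = (2, 3, 1, -4)

Write a = (a_1, ..., a_4) in the standard basis. For each basis vector v_i, ℓ(v_i) = <v_i, a> is a linear equation in the a_j's. Collect the n equations into a matrix system V a = ℓ, where row i of V is v_i (expressed in the standard basis). Since V is invertible (lower-triangular with 1s on the diagonal, up to permutation), solve by back-substitution:
  V =
[[1, 1, 0, 0],
 [1, 0, 0, 0],
 [1, 1, -1, 1],
 [1, 1, 1, 0]]
  V a = (5, 2, 0, 6)
Solving gives a = (2, 3, 1, -4).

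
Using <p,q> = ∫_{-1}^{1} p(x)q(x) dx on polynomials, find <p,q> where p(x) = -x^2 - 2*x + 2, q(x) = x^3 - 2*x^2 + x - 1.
<p,q> = -22/3

Expand the product: p(x)·q(x) = -x^5 + 5*x^3 - 5*x^2 + 4*x - 2.
∫_{-1}^{1} of each monomial x^k gives [2/(k+1) if k even, 0 if k odd]. Integrating term-by-term (or equivalently evaluating the antiderivative F(x) = -x^6/6 + 5*x^4/4 - 5*x^3/3 + 2*x^2 - 2*x at the endpoints):
  F(1) − F(−1) = -7/12 − (27/4) = -22/3.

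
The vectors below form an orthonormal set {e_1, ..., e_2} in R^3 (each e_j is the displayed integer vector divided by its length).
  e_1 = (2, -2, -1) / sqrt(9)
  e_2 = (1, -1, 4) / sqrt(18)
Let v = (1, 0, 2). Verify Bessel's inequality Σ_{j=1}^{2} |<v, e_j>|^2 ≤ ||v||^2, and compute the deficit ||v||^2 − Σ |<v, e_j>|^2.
Σ |<v, e_j>|^2 = 9/2; ||v||^2 = 5; deficit = 1/2

Write each e_j = u_j / sqrt(<u_j, u_j>) where u_j is the displayed integer vector. Then <v, e_j> = <v, u_j> / sqrt(<u_j, u_j>), so |<v, e_j>|^2 = <v, u_j>^2 / <u_j, u_j>.
Coefficients: <v, e_1> = 0/sqrt(9), <v, e_2> = 9/sqrt(18).
Square and sum: Σ |<v, e_j>|^2 = 9/2.
Compute ||v||^2 = v·v = 5.
Deficit = 5 − 9/2 = 1/2 ≥ 0, confirming Bessel's inequality. (The deficit equals ||v − Σ <v,e_j> e_j||^2, the squared distance from v to span{e_j}.)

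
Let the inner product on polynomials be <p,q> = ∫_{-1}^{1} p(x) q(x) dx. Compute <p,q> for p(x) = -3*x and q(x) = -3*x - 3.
<p,q> = 6

Expand the product: p(x)·q(x) = 9*x^2 + 9*x.
∫_{-1}^{1} of each monomial x^k gives [2/(k+1) if k even, 0 if k odd]. Integrating term-by-term (or equivalently evaluating the antiderivative F(x) = 3*x^3 + 9*x^2/2 at the endpoints):
  F(1) − F(−1) = 15/2 − (3/2) = 6.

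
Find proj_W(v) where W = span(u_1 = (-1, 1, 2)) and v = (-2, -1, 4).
proj_W(v) = (-3/2, 3/2, 3)

Set up U = [u_1 | ... | u_1] ∈ R^(3×1). The projector onto W = col(U) is P = U (U^T U)^(-1) U^T.
Compute U^T U =
  [6],
and U^T v = (9).
Solve U^T U · c = U^T v for the coefficients: c = (3/2). The projection is proj_W(v) = U c.
Check: (v - proj_W(v)) · u_1 = 0  (should be 0).
Result: proj_W(v) = (-3/2, 3/2, 3).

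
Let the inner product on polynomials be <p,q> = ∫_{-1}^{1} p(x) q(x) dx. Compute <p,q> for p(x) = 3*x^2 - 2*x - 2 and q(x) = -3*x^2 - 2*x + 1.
<p,q> = 16/15

Expand the product: p(x)·q(x) = -9*x^4 + 13*x^2 + 2*x - 2.
∫_{-1}^{1} of each monomial x^k gives [2/(k+1) if k even, 0 if k odd]. Integrating term-by-term (or equivalently evaluating the antiderivative F(x) = -9*x^5/5 + 13*x^3/3 + x^2 - 2*x at the endpoints):
  F(1) − F(−1) = 23/15 − (7/15) = 16/15.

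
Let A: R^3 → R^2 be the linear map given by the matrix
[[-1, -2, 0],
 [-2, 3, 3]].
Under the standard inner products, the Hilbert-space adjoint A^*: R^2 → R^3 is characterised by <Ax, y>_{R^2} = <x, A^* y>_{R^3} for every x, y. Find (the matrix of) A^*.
A^* = A^T =
[[-1, -2],
 [-2, 3],
 [0, 3]]

For real matrices with standard dot products, the defining identity <Ax, y> = <x, A^* y> gives (Ax)^T y = x^T (A^*) y, i.e. x^T A^T y = x^T (A^*) y. Since this holds for all x, y, we must have A^* = A^T. Therefore
A^* =
[[-1, -2],
 [-2, 3],
 [0, 3]].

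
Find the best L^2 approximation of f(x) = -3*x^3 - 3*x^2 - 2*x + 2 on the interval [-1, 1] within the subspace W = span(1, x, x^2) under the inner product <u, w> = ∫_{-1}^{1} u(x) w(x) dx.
g(x) = -3*x^2 - 19*x/5 + 2

The best approximation g ∈ W is the orthogonal projection of f onto W. Writing g = a_0 + a_1 x + a_2 x^2, the coefficients solve the normal equations G · a = b where
  G_{ij} = <φ_i, φ_j> and b_i = <f, φ_i>, with φ_0 = 1, φ_1 = x, φ_2 = x^2.
G =
  [2, 0, 2/3]
  [0, 2/3, 0]
  [2/3, 0, 2/5],
b = (2, -38/15, 2/15).
Solving gives a_0 = 2, a_1 = -19/5, a_2 = -3, so
  g(x) = -3*x^2 - 19*x/5 + 2.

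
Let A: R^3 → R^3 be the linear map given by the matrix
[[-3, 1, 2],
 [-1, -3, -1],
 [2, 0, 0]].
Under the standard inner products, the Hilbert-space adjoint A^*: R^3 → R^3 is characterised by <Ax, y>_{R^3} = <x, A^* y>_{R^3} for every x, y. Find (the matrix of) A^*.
A^* = A^T =
[[-3, -1, 2],
 [1, -3, 0],
 [2, -1, 0]]

For real matrices with standard dot products, the defining identity <Ax, y> = <x, A^* y> gives (Ax)^T y = x^T (A^*) y, i.e. x^T A^T y = x^T (A^*) y. Since this holds for all x, y, we must have A^* = A^T. Therefore
A^* =
[[-3, -1, 2],
 [1, -3, 0],
 [2, -1, 0]].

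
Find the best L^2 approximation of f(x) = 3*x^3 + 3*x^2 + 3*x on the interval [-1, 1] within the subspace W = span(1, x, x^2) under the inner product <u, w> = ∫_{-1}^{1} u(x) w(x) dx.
g(x) = 3*x^2 + 24*x/5

The best approximation g ∈ W is the orthogonal projection of f onto W. Writing g = a_0 + a_1 x + a_2 x^2, the coefficients solve the normal equations G · a = b where
  G_{ij} = <φ_i, φ_j> and b_i = <f, φ_i>, with φ_0 = 1, φ_1 = x, φ_2 = x^2.
G =
  [2, 0, 2/3]
  [0, 2/3, 0]
  [2/3, 0, 2/5],
b = (2, 16/5, 6/5).
Solving gives a_0 = 0, a_1 = 24/5, a_2 = 3, so
  g(x) = 3*x^2 + 24*x/5.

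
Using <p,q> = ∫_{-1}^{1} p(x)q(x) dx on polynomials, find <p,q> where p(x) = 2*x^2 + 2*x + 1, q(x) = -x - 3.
<p,q> = -34/3

Expand the product: p(x)·q(x) = -2*x^3 - 8*x^2 - 7*x - 3.
∫_{-1}^{1} of each monomial x^k gives [2/(k+1) if k even, 0 if k odd]. Integrating term-by-term (or equivalently evaluating the antiderivative F(x) = -x^4/2 - 8*x^3/3 - 7*x^2/2 - 3*x at the endpoints):
  F(1) − F(−1) = -29/3 − (5/3) = -34/3.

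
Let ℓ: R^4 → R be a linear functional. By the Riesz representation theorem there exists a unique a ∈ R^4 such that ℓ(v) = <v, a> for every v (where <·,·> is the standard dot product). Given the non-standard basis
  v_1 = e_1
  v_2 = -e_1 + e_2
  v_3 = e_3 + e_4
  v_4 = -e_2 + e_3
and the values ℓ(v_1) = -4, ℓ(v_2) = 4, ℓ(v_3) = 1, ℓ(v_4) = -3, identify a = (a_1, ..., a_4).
a = (-4, 0, -3, 4)

Write a = (a_1, ..., a_4) in the standard basis. For each basis vector v_i, ℓ(v_i) = <v_i, a> is a linear equation in the a_j's. Collect the n equations into a matrix system V a = ℓ, where row i of V is v_i (expressed in the standard basis). Since V is invertible (lower-triangular with 1s on the diagonal, up to permutation), solve by back-substitution:
  V =
[[1, 0, 0, 0],
 [-1, 1, 0, 0],
 [0, 0, 1, 1],
 [0, -1, 1, 0]]
  V a = (-4, 4, 1, -3)
Solving gives a = (-4, 0, -3, 4).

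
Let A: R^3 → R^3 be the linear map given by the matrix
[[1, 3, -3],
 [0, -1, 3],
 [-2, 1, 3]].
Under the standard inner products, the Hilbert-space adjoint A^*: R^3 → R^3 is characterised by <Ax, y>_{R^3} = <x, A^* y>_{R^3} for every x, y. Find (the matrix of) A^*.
A^* = A^T =
[[1, 0, -2],
 [3, -1, 1],
 [-3, 3, 3]]

For real matrices with standard dot products, the defining identity <Ax, y> = <x, A^* y> gives (Ax)^T y = x^T (A^*) y, i.e. x^T A^T y = x^T (A^*) y. Since this holds for all x, y, we must have A^* = A^T. Therefore
A^* =
[[1, 0, -2],
 [3, -1, 1],
 [-3, 3, 3]].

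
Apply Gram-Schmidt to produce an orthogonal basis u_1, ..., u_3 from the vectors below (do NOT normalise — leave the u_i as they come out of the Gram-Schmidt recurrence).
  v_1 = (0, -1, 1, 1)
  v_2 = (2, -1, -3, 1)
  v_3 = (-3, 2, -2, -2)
Orthogonal basis:
  u_1 = (0, -1, 1, 1)
  u_2 = (2, -4/3, -8/3, 4/3)
  u_3 = (-24/11, -6/11, -12/11, 6/11)

Apply the Gram-Schmidt recurrence
  u_1 = v_1
  u_i = v_i − Σ_{j<i} ((v_i · u_j) / (u_j · u_j)) · u_j.

Step by step this gives:
  u_1 = (0, -1, 1, 1)
  u_2 = (2, -4/3, -8/3, 4/3)
  u_3 = (-24/11, -6/11, -12/11, 6/11)

Orthogonality check:
  u_2 · u_1 = 0 (should be 0)
  u_3 · u_1 = 0 (should be 0)
  u_3 · u_2 = 0 (should be 0)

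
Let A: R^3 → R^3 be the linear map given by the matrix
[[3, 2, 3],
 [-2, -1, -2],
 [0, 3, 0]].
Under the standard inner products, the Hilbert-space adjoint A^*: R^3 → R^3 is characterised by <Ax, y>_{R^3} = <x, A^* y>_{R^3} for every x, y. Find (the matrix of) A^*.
A^* = A^T =
[[3, -2, 0],
 [2, -1, 3],
 [3, -2, 0]]

For real matrices with standard dot products, the defining identity <Ax, y> = <x, A^* y> gives (Ax)^T y = x^T (A^*) y, i.e. x^T A^T y = x^T (A^*) y. Since this holds for all x, y, we must have A^* = A^T. Therefore
A^* =
[[3, -2, 0],
 [2, -1, 3],
 [3, -2, 0]].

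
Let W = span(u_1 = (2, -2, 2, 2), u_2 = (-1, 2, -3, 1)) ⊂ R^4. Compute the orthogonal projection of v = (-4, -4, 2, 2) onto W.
proj_W(v) = (32/35, -44/35, 8/5, 8/35)

Set up U = [u_1 | ... | u_2] ∈ R^(4×2). The projector onto W = col(U) is P = U (U^T U)^(-1) U^T.
Compute U^T U =
  [16, -10]
  [-10, 15],
and U^T v = (8, -8).
Solve U^T U · c = U^T v for the coefficients: c = (2/7, -12/35). The projection is proj_W(v) = U c.
Check: (v - proj_W(v)) · u_1 = 0  (should be 0).
Check: (v - proj_W(v)) · u_2 = 0  (should be 0).
Result: proj_W(v) = (32/35, -44/35, 8/5, 8/35).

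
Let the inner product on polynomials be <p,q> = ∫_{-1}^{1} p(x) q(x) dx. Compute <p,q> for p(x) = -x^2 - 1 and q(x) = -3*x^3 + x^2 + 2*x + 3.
<p,q> = -136/15

Expand the product: p(x)·q(x) = 3*x^5 - x^4 + x^3 - 4*x^2 - 2*x - 3.
∫_{-1}^{1} of each monomial x^k gives [2/(k+1) if k even, 0 if k odd]. Integrating term-by-term (or equivalently evaluating the antiderivative F(x) = x^6/2 - x^5/5 + x^4/4 - 4*x^3/3 - x^2 - 3*x at the endpoints):
  F(1) − F(−1) = -287/60 − (257/60) = -136/15.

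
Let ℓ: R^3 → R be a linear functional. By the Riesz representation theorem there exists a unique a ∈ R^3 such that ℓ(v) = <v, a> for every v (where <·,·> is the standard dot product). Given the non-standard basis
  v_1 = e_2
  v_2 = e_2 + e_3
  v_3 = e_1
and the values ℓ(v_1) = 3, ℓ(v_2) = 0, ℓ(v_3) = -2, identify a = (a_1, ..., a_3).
a = (-2, 3, -3)

Write a = (a_1, ..., a_3) in the standard basis. For each basis vector v_i, ℓ(v_i) = <v_i, a> is a linear equation in the a_j's. Collect the n equations into a matrix system V a = ℓ, where row i of V is v_i (expressed in the standard basis). Since V is invertible (lower-triangular with 1s on the diagonal, up to permutation), solve by back-substitution:
  V =
[[0, 1, 0],
 [0, 1, 1],
 [1, 0, 0]]
  V a = (3, 0, -2)
Solving gives a = (-2, 3, -3).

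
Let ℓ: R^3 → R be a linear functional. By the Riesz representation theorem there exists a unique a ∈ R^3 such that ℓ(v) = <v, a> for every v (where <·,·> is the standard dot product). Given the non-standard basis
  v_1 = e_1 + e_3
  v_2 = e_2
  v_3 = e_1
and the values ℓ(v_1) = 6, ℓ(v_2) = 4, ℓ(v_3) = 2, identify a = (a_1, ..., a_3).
a = (2, 4, 4)

Write a = (a_1, ..., a_3) in the standard basis. For each basis vector v_i, ℓ(v_i) = <v_i, a> is a linear equation in the a_j's. Collect the n equations into a matrix system V a = ℓ, where row i of V is v_i (expressed in the standard basis). Since V is invertible (lower-triangular with 1s on the diagonal, up to permutation), solve by back-substitution:
  V =
[[1, 0, 1],
 [0, 1, 0],
 [1, 0, 0]]
  V a = (6, 4, 2)
Solving gives a = (2, 4, 4).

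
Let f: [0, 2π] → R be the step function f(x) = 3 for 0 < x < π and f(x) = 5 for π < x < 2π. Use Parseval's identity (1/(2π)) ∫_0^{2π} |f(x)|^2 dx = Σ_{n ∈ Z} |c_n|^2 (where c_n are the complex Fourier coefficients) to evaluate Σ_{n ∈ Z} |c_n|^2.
Σ |c_n|^2 = 17

Parseval equates the L^2 energy of f (normalised by 1/(2π)) with the ℓ^2 sum of its Fourier coefficients: (1/(2π)) ∫_0^{2π} |f|^2 = Σ |c_n|^2.
Compute the left side: (1/(2π)) [∫_0^π 3^2 dx + ∫_π^{2π} 5^2 dx] = (1/(2π)) · (9π + 25π) = (9 + 25)/2 = 17.
So Σ_{n ∈ Z} |c_n|^2 = 17.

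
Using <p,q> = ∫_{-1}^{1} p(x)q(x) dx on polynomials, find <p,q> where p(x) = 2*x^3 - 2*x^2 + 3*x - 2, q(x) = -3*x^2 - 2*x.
<p,q> = 4/5

Expand the product: p(x)·q(x) = -6*x^5 + 2*x^4 - 5*x^3 + 4*x.
∫_{-1}^{1} of each monomial x^k gives [2/(k+1) if k even, 0 if k odd]. Integrating term-by-term (or equivalently evaluating the antiderivative F(x) = -x^6 + 2*x^5/5 - 5*x^4/4 + 2*x^2 at the endpoints):
  F(1) − F(−1) = 3/20 − (-13/20) = 4/5.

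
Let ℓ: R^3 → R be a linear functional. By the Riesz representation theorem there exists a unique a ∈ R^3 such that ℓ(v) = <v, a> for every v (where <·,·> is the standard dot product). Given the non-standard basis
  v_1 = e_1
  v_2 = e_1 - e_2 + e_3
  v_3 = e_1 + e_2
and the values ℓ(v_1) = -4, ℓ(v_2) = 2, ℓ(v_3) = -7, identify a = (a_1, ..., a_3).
a = (-4, -3, 3)

Write a = (a_1, ..., a_3) in the standard basis. For each basis vector v_i, ℓ(v_i) = <v_i, a> is a linear equation in the a_j's. Collect the n equations into a matrix system V a = ℓ, where row i of V is v_i (expressed in the standard basis). Since V is invertible (lower-triangular with 1s on the diagonal, up to permutation), solve by back-substitution:
  V =
[[1, 0, 0],
 [1, -1, 1],
 [1, 1, 0]]
  V a = (-4, 2, -7)
Solving gives a = (-4, -3, 3).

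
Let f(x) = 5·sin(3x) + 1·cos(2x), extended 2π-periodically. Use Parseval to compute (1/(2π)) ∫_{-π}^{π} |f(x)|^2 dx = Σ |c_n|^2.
Σ |c_n|^2 = 13

Expand |f|^2 and use orthogonality of {sin(nx), cos(mx)} on [-π, π]:
  ∫_{-π}^{π} sin(nx)^2 dx = π, ∫ cos(mx)^2 dx = π, and cross terms integrate to 0.
So ∫_{-π}^{π} f(x)^2 dx = 5^2 · π + 1^2 · π = (25 + 1)π.
Divide by 2π: (25 + 1)/2 = 13.
By Parseval, this equals Σ |c_n|^2.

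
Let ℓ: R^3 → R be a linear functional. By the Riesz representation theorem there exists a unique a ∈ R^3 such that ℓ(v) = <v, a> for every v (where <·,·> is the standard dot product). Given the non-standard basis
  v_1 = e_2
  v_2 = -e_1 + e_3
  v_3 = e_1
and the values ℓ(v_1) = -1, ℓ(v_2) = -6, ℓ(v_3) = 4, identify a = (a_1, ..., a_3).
a = (4, -1, -2)

Write a = (a_1, ..., a_3) in the standard basis. For each basis vector v_i, ℓ(v_i) = <v_i, a> is a linear equation in the a_j's. Collect the n equations into a matrix system V a = ℓ, where row i of V is v_i (expressed in the standard basis). Since V is invertible (lower-triangular with 1s on the diagonal, up to permutation), solve by back-substitution:
  V =
[[0, 1, 0],
 [-1, 0, 1],
 [1, 0, 0]]
  V a = (-1, -6, 4)
Solving gives a = (4, -1, -2).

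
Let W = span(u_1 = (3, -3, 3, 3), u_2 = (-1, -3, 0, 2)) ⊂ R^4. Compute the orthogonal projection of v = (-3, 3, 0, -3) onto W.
proj_W(v) = (-33/20, 57/20, -39/20, -51/20)

Set up U = [u_1 | ... | u_2] ∈ R^(4×2). The projector onto W = col(U) is P = U (U^T U)^(-1) U^T.
Compute U^T U =
  [36, 12]
  [12, 14],
and U^T v = (-27, -12).
Solve U^T U · c = U^T v for the coefficients: c = (-13/20, -3/10). The projection is proj_W(v) = U c.
Check: (v - proj_W(v)) · u_1 = 0  (should be 0).
Check: (v - proj_W(v)) · u_2 = 0  (should be 0).
Result: proj_W(v) = (-33/20, 57/20, -39/20, -51/20).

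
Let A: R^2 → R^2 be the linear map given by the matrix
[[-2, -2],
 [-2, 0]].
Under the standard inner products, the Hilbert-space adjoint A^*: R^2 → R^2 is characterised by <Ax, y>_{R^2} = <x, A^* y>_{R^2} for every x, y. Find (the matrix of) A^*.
A^* = A^T =
[[-2, -2],
 [-2, 0]]

For real matrices with standard dot products, the defining identity <Ax, y> = <x, A^* y> gives (Ax)^T y = x^T (A^*) y, i.e. x^T A^T y = x^T (A^*) y. Since this holds for all x, y, we must have A^* = A^T. Therefore
A^* =
[[-2, -2],
 [-2, 0]].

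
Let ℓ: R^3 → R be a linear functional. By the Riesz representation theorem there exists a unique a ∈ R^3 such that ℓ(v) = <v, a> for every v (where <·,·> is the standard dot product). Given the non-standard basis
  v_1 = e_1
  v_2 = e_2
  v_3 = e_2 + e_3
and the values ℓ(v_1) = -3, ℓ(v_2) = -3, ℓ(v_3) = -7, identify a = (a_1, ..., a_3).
a = (-3, -3, -4)

Write a = (a_1, ..., a_3) in the standard basis. For each basis vector v_i, ℓ(v_i) = <v_i, a> is a linear equation in the a_j's. Collect the n equations into a matrix system V a = ℓ, where row i of V is v_i (expressed in the standard basis). Since V is invertible (lower-triangular with 1s on the diagonal, up to permutation), solve by back-substitution:
  V =
[[1, 0, 0],
 [0, 1, 0],
 [0, 1, 1]]
  V a = (-3, -3, -7)
Solving gives a = (-3, -3, -4).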